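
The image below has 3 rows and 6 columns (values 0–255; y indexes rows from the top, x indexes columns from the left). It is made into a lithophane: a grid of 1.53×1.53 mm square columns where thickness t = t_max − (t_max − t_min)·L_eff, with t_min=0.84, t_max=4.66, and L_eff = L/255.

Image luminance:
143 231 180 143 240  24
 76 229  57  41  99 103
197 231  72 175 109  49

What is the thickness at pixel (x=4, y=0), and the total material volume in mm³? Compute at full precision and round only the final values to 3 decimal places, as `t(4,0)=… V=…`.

span = t_max - t_min = 4.66 - 0.84 = 3.820
L(4,0) = 240, L_eff = 240/255 = 0.941176
t(4,0) = 4.66 - 3.820·0.941176 = 1.065
Σt over all 3·6 pixels = 611261/12750 ≈ 47.9420392
V = pitch²·Σt = 1.53²·611261/12750 = 112.228

t(4,0)=1.065 V=112.228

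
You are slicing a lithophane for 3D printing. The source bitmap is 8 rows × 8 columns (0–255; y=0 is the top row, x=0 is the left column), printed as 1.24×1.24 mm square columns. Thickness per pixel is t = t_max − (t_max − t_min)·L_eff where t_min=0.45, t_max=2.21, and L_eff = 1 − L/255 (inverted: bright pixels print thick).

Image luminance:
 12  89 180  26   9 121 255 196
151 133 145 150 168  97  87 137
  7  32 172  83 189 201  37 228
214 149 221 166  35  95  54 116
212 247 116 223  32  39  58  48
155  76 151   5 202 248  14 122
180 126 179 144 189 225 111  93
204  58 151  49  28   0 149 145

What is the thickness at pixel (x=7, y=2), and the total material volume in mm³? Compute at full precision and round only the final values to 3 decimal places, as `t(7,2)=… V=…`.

span = t_max - t_min = 2.21 - 0.45 = 1.760
L(7,2) = 228, L_eff = 1 - 228/255 = 0.105882 (inverted)
t(7,2) = 2.21 - 1.760·0.105882 = 2.024
Σt over all 8·8 pixels = 532696/6375 ≈ 83.5601569
V = pitch²·Σt = 1.24²·532696/6375 = 128.482

t(7,2)=2.024 V=128.482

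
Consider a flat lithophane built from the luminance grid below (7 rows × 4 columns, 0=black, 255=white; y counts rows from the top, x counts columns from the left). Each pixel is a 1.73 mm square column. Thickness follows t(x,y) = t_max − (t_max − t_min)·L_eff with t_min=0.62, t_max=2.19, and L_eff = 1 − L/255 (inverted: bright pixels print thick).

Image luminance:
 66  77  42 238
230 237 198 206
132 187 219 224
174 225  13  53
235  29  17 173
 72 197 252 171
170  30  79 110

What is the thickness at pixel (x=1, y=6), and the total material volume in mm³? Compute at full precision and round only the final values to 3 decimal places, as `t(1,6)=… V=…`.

t(1,6)=0.805 V=126.696

span = t_max - t_min = 2.19 - 0.62 = 1.570
L(1,6) = 30, L_eff = 1 - 30/255 = 0.882353 (inverted)
t(1,6) = 2.19 - 1.570·0.882353 = 0.805
Σt over all 7·4 pixels = 89956/2125 ≈ 42.3322353
V = pitch²·Σt = 1.73²·89956/2125 = 126.696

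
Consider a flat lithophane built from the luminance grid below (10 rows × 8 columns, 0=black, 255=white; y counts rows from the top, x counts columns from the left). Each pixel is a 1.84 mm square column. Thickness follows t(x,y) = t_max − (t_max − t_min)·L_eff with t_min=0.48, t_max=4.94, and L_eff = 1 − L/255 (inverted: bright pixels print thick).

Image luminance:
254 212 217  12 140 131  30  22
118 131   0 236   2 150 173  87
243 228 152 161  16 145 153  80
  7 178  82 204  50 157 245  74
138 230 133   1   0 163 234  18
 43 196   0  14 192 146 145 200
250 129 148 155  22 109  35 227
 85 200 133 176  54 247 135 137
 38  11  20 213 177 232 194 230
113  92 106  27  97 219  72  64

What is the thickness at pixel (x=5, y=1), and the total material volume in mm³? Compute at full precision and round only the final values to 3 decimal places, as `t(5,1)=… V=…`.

t(5,1)=3.104 V=727.484

span = t_max - t_min = 4.94 - 0.48 = 4.460
L(5,1) = 150, L_eff = 1 - 150/255 = 0.411765 (inverted)
t(5,1) = 4.94 - 4.460·0.411765 = 3.104
Σt over all 10·8 pixels = 273967/1275 ≈ 214.8760784
V = pitch²·Σt = 1.84²·273967/1275 = 727.484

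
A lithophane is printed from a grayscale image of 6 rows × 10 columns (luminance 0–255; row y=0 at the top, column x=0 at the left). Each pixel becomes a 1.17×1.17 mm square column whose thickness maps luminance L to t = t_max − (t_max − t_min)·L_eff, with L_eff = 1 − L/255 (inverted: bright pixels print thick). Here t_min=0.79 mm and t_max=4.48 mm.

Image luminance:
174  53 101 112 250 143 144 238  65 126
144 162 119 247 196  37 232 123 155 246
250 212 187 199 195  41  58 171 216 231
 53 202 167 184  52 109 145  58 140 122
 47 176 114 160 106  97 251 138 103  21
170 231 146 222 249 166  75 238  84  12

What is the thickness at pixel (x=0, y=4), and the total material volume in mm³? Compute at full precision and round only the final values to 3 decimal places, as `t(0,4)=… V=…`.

span = t_max - t_min = 4.48 - 0.79 = 3.690
L(0,4) = 47, L_eff = 1 - 47/255 = 0.815686 (inverted)
t(0,4) = 4.48 - 3.690·0.815686 = 1.470
Σt over all 6·10 pixels = 298659/1700 ≈ 175.6817647
V = pitch²·Σt = 1.17²·298659/1700 = 240.491

t(0,4)=1.470 V=240.491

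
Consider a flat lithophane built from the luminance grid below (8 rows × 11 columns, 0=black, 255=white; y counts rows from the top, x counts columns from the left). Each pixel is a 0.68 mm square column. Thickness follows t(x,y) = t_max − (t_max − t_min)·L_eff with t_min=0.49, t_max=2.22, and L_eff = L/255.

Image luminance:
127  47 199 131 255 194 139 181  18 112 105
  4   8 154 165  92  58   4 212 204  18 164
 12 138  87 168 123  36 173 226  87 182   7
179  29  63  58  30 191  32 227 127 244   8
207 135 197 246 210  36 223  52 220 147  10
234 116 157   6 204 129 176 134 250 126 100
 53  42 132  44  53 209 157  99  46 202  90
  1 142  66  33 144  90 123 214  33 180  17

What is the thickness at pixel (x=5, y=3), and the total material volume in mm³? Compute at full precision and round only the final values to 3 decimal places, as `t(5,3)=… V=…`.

t(5,3)=0.924 V=57.386

span = t_max - t_min = 2.22 - 0.49 = 1.730
L(5,3) = 191, L_eff = 191/255 = 0.749020
t(5,3) = 2.22 - 1.730·0.749020 = 0.924
Σt over all 8·11 pixels = 1054887/8500 ≈ 124.1043529
V = pitch²·Σt = 0.68²·1054887/8500 = 57.386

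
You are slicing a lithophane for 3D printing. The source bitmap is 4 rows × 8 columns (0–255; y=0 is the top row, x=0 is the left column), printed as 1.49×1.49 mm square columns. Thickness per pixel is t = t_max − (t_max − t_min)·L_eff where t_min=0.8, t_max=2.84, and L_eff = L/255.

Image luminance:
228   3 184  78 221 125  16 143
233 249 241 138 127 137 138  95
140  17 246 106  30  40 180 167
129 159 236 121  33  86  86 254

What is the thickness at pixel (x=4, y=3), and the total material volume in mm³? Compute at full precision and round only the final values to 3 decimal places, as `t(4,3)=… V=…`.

span = t_max - t_min = 2.84 - 0.8 = 2.040
L(4,3) = 33, L_eff = 33/255 = 0.129412
t(4,3) = 2.84 - 2.040·0.129412 = 2.576
Σt over all 4·8 pixels = 55.792
V = pitch²·Σt = 1.49²·55.792 = 123.864

t(4,3)=2.576 V=123.864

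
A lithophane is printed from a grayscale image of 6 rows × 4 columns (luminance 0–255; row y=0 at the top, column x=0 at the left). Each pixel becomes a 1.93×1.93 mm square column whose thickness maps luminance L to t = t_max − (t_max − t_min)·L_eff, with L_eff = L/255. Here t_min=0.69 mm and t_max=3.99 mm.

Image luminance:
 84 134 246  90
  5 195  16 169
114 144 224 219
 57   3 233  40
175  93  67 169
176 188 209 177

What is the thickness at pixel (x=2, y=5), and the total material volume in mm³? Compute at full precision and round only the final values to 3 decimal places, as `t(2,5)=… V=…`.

t(2,5)=1.285 V=201.140

span = t_max - t_min = 3.99 - 0.69 = 3.300
L(2,5) = 209, L_eff = 209/255 = 0.819608
t(2,5) = 3.99 - 3.300·0.819608 = 1.285
Σt over all 6·4 pixels = 45899/850 ≈ 53.9988235
V = pitch²·Σt = 1.93²·45899/850 = 201.140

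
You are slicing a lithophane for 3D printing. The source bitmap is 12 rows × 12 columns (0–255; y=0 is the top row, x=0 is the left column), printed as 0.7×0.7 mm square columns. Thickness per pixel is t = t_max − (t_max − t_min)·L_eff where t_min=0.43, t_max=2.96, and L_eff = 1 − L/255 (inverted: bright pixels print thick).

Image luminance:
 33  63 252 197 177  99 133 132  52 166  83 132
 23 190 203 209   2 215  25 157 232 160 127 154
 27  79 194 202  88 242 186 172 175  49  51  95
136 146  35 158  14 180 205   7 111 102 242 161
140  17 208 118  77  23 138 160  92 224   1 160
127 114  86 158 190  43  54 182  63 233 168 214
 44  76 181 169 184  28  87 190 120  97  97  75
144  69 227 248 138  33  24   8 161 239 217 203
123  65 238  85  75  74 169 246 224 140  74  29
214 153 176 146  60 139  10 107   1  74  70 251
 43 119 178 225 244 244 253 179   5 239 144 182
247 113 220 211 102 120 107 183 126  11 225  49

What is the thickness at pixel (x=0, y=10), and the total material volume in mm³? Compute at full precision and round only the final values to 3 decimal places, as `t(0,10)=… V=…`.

t(0,10)=0.857 V=122.876

span = t_max - t_min = 2.96 - 0.43 = 2.530
L(0,10) = 43, L_eff = 1 - 43/255 = 0.831373 (inverted)
t(0,10) = 2.96 - 2.530·0.831373 = 0.857
Σt over all 12·12 pixels = 3197281/12750 ≈ 250.7671373
V = pitch²·Σt = 0.7²·3197281/12750 = 122.876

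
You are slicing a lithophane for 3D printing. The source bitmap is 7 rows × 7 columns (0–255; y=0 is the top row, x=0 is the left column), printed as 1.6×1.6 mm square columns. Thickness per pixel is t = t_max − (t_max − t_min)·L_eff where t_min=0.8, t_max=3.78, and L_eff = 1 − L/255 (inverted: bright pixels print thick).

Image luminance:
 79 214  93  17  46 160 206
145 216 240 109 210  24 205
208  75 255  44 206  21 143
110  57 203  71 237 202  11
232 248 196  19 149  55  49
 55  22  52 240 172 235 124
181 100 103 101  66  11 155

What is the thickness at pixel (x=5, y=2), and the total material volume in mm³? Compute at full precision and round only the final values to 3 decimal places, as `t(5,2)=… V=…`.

span = t_max - t_min = 3.78 - 0.8 = 2.980
L(5,2) = 21, L_eff = 1 - 21/255 = 0.917647 (inverted)
t(5,2) = 3.78 - 2.980·0.917647 = 1.045
Σt over all 7·7 pixels = 241538/2125 ≈ 113.6649412
V = pitch²·Σt = 1.6²·241538/2125 = 290.982

t(5,2)=1.045 V=290.982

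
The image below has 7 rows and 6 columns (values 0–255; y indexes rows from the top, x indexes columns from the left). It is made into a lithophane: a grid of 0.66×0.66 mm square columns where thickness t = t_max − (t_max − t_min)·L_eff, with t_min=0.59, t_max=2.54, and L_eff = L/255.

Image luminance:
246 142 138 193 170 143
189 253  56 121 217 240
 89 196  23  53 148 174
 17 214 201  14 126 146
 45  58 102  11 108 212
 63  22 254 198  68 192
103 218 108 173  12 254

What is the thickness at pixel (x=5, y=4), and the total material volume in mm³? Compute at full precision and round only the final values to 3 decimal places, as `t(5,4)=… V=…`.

t(5,4)=0.919 V=27.449

span = t_max - t_min = 2.54 - 0.59 = 1.950
L(5,4) = 212, L_eff = 212/255 = 0.831373
t(5,4) = 2.54 - 1.950·0.831373 = 0.919
Σt over all 7·6 pixels = 53563/850 ≈ 63.0152941
V = pitch²·Σt = 0.66²·53563/850 = 27.449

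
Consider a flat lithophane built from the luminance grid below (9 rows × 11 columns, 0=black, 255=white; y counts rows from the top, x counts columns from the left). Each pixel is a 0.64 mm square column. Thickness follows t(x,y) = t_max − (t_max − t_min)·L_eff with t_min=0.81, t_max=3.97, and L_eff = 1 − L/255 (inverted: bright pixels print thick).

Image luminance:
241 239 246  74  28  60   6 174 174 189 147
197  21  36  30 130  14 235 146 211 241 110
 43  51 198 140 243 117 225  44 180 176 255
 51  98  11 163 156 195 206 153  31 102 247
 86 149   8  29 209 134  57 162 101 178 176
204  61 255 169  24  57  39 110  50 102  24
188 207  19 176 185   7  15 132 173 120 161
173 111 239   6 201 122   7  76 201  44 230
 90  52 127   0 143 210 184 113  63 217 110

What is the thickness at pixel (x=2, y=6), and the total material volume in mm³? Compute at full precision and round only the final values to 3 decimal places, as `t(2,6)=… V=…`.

span = t_max - t_min = 3.97 - 0.81 = 3.160
L(2,6) = 19, L_eff = 1 - 19/255 = 0.925490 (inverted)
t(2,6) = 3.97 - 3.160·0.925490 = 1.045
Σt over all 9·11 pixels = 1200233/5100 ≈ 235.3398039
V = pitch²·Σt = 0.64²·1200233/5100 = 96.395

t(2,6)=1.045 V=96.395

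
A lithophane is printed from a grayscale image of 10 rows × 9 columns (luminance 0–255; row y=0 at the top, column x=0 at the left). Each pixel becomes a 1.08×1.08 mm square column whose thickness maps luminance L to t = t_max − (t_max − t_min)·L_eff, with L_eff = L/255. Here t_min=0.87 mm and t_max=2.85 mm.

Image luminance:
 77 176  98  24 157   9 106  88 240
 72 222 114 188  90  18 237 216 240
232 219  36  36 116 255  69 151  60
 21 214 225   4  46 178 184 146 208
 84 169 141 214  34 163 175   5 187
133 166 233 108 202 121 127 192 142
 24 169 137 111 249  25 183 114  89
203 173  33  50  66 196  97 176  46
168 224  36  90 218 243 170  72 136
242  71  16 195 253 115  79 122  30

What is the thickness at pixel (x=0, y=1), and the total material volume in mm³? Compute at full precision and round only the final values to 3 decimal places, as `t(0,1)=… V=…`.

span = t_max - t_min = 2.85 - 0.87 = 1.980
L(0,1) = 72, L_eff = 72/255 = 0.282353
t(0,1) = 2.85 - 1.980·0.282353 = 2.291
Σt over all 10·9 pixels = 347244/2125 ≈ 163.4089412
V = pitch²·Σt = 1.08²·347244/2125 = 190.600

t(0,1)=2.291 V=190.600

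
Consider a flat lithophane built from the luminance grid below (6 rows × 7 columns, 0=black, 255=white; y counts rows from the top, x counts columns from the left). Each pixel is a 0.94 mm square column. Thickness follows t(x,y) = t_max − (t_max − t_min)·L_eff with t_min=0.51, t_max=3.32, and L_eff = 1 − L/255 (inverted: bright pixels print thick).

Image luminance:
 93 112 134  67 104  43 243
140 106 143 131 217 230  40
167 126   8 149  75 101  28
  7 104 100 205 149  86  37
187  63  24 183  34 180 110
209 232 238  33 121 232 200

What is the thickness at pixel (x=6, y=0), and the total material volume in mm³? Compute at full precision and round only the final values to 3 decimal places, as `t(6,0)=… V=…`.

span = t_max - t_min = 3.32 - 0.51 = 2.810
L(6,0) = 243, L_eff = 1 - 243/255 = 0.047059 (inverted)
t(6,0) = 3.32 - 2.810·0.047059 = 3.188
Σt over all 6·7 pixels = 2004881/25500 ≈ 78.6227843
V = pitch²·Σt = 0.94²·2004881/25500 = 69.471

t(6,0)=3.188 V=69.471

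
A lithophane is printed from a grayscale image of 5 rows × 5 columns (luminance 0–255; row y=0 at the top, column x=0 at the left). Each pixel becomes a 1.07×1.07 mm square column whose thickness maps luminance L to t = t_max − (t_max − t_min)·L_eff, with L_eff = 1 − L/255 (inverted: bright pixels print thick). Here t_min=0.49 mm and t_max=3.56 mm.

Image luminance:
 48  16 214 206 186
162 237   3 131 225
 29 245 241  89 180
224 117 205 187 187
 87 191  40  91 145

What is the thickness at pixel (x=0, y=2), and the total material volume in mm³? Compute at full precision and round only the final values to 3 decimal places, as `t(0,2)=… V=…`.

t(0,2)=0.839 V=64.832

span = t_max - t_min = 3.56 - 0.49 = 3.070
L(0,2) = 29, L_eff = 1 - 29/255 = 0.886275 (inverted)
t(0,2) = 3.56 - 3.070·0.886275 = 0.839
Σt over all 5·5 pixels = 1443977/25500 ≈ 56.6265490
V = pitch²·Σt = 1.07²·1443977/25500 = 64.832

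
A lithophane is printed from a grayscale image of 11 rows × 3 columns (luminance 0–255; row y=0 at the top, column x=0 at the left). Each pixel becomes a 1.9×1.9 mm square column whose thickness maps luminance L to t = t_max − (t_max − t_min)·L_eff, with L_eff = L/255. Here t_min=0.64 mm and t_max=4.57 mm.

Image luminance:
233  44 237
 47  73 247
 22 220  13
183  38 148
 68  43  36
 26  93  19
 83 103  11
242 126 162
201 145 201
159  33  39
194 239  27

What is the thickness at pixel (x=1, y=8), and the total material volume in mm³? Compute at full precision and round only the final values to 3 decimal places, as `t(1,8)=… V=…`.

t(1,8)=2.335 V=335.509

span = t_max - t_min = 4.57 - 0.64 = 3.930
L(1,8) = 145, L_eff = 145/255 = 0.568627
t(1,8) = 4.57 - 3.930·0.568627 = 2.335
Σt over all 11·3 pixels = 39499/425 ≈ 92.9388235
V = pitch²·Σt = 1.9²·39499/425 = 335.509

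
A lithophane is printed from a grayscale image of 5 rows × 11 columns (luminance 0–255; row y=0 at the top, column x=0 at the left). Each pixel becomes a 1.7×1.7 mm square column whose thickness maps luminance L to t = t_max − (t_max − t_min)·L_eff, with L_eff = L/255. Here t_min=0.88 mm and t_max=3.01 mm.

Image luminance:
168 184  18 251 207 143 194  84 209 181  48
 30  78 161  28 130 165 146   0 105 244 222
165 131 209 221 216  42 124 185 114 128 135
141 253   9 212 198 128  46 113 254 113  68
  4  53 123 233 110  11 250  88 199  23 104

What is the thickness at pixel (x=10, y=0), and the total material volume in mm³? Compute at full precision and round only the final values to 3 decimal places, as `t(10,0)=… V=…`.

span = t_max - t_min = 3.01 - 0.88 = 2.130
L(10,0) = 48, L_eff = 48/255 = 0.188235
t(10,0) = 3.01 - 2.130·0.188235 = 2.609
Σt over all 5·11 pixels = 440923/4250 ≈ 103.7465882
V = pitch²·Σt = 1.7²·440923/4250 = 299.828

t(10,0)=2.609 V=299.828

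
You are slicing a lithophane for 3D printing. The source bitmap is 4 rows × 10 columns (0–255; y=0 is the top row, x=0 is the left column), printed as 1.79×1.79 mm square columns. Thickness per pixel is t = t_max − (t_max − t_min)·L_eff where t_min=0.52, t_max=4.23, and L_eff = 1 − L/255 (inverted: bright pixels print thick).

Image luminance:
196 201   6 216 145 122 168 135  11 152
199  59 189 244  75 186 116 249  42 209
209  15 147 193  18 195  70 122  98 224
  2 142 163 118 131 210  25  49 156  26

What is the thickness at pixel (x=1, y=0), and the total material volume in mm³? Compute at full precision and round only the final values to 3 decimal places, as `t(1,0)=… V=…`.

span = t_max - t_min = 4.23 - 0.52 = 3.710
L(1,0) = 201, L_eff = 1 - 201/255 = 0.211765 (inverted)
t(1,0) = 4.23 - 3.710·0.211765 = 3.444
Σt over all 4·10 pixels = 2471843/25500 ≈ 96.9350196
V = pitch²·Σt = 1.79²·2471843/25500 = 310.589

t(1,0)=3.444 V=310.589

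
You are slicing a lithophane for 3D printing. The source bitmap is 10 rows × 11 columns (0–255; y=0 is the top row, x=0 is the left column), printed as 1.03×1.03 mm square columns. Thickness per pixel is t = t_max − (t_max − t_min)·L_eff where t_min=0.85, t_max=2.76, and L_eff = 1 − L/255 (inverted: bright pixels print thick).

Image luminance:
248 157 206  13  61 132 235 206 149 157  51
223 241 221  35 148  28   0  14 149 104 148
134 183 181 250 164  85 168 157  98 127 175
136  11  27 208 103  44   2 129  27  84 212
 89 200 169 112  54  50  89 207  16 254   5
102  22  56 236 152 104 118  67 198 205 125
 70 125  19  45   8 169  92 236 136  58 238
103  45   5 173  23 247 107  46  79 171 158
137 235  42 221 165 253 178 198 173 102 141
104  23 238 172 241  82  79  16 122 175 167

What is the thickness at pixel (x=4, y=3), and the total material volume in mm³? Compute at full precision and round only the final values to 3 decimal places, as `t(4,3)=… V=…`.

span = t_max - t_min = 2.76 - 0.85 = 1.910
L(4,3) = 103, L_eff = 1 - 103/255 = 0.596078 (inverted)
t(4,3) = 2.76 - 1.910·0.596078 = 1.621
Σt over all 10·11 pixels = 419579/2125 ≈ 197.4489412
V = pitch²·Σt = 1.03²·419579/2125 = 209.474

t(4,3)=1.621 V=209.474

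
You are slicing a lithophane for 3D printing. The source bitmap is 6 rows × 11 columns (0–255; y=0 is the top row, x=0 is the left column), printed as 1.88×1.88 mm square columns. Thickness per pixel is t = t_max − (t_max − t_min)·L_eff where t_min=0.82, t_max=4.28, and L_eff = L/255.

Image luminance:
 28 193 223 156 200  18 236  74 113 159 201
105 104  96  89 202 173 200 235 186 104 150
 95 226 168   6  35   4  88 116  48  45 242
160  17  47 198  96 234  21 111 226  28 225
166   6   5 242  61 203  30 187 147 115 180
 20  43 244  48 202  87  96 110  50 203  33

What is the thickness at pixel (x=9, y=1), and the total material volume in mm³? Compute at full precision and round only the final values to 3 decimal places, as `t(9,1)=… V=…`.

t(9,1)=2.869 V=607.117

span = t_max - t_min = 4.28 - 0.82 = 3.460
L(9,1) = 104, L_eff = 104/255 = 0.407843
t(9,1) = 4.28 - 3.460·0.407843 = 2.869
Σt over all 6·11 pixels = 2190113/12750 ≈ 171.7735686
V = pitch²·Σt = 1.88²·2190113/12750 = 607.117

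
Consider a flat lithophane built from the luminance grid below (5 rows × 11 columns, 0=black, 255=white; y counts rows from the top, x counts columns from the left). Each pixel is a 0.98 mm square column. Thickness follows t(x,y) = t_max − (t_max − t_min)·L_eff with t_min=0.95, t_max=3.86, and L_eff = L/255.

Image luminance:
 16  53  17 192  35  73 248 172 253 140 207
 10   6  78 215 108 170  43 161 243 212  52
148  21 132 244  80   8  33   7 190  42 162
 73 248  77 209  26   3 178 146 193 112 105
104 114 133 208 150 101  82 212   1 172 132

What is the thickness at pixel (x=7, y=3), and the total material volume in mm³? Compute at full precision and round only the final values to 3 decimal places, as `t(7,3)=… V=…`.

t(7,3)=2.194 V=132.106

span = t_max - t_min = 3.86 - 0.95 = 2.910
L(7,3) = 146, L_eff = 146/255 = 0.572549
t(7,3) = 3.86 - 2.910·0.572549 = 2.194
Σt over all 5·11 pixels = 11692/85 ≈ 137.5529412
V = pitch²·Σt = 0.98²·11692/85 = 132.106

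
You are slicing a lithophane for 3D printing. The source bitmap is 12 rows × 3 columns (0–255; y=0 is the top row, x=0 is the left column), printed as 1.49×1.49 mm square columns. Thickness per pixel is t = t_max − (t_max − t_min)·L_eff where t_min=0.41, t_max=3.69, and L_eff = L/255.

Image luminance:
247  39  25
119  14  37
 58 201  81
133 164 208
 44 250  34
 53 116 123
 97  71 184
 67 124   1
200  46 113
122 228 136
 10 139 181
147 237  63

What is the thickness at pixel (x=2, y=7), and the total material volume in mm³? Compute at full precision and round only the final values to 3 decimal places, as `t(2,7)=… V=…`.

span = t_max - t_min = 3.69 - 0.41 = 3.280
L(2,7) = 1, L_eff = 1/255 = 0.003922
t(2,7) = 3.69 - 3.280·0.003922 = 3.677
Σt over all 12·3 pixels = 509671/6375 ≈ 79.9483922
V = pitch²·Σt = 1.49²·509671/6375 = 177.493

t(2,7)=3.677 V=177.493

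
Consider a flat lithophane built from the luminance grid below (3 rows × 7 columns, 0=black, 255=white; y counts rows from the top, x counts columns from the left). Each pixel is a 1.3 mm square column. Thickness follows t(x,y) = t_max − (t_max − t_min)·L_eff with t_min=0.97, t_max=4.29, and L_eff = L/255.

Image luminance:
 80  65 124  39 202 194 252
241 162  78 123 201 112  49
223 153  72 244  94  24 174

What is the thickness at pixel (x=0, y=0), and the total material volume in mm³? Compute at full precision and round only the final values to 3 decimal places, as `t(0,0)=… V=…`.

span = t_max - t_min = 4.29 - 0.97 = 3.320
L(0,0) = 80, L_eff = 80/255 = 0.313725
t(0,0) = 4.29 - 3.320·0.313725 = 3.248
Σt over all 3·7 pixels = 1332503/25500 ≈ 52.2550196
V = pitch²·Σt = 1.3²·1332503/25500 = 88.311

t(0,0)=3.248 V=88.311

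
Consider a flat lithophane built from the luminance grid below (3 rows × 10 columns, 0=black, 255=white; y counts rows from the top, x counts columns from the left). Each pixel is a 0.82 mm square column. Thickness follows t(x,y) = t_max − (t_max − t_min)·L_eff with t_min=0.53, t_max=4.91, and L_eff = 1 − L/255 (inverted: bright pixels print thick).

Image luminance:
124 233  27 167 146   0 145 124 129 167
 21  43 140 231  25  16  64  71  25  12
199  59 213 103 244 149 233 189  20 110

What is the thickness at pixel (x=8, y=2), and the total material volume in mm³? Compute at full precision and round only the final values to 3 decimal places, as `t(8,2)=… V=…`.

t(8,2)=0.874 V=50.294

span = t_max - t_min = 4.91 - 0.53 = 4.380
L(8,2) = 20, L_eff = 1 - 20/255 = 0.921569 (inverted)
t(8,2) = 4.91 - 4.380·0.921569 = 0.874
Σt over all 3·10 pixels = 158946/2125 ≈ 74.7981176
V = pitch²·Σt = 0.82²·158946/2125 = 50.294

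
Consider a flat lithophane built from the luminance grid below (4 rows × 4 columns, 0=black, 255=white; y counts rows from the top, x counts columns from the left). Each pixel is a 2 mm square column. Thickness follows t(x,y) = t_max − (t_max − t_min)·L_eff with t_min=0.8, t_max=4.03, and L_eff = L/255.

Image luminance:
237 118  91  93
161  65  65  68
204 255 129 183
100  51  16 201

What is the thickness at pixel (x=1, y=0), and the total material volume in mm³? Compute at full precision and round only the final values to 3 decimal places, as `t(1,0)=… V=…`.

t(1,0)=2.535 V=154.712

span = t_max - t_min = 4.03 - 0.8 = 3.230
L(1,0) = 118, L_eff = 118/255 = 0.462745
t(1,0) = 4.03 - 3.230·0.462745 = 2.535
Σt over all 4·4 pixels = 38.678
V = pitch²·Σt = 2²·38.678 = 154.712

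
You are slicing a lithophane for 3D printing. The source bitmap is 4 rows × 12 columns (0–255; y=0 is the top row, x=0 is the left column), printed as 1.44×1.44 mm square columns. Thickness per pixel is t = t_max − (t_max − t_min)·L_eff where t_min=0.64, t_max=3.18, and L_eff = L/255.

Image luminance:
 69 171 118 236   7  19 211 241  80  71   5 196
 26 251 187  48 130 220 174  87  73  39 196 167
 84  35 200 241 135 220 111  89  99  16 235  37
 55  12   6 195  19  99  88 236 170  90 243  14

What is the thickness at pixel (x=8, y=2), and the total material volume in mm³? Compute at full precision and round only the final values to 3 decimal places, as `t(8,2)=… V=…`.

span = t_max - t_min = 3.18 - 0.64 = 2.540
L(8,2) = 99, L_eff = 99/255 = 0.388235
t(8,2) = 3.18 - 2.540·0.388235 = 2.194
Σt over all 4·12 pixels = 405261/4250 ≈ 95.3555294
V = pitch²·Σt = 1.44²·405261/4250 = 197.729

t(8,2)=2.194 V=197.729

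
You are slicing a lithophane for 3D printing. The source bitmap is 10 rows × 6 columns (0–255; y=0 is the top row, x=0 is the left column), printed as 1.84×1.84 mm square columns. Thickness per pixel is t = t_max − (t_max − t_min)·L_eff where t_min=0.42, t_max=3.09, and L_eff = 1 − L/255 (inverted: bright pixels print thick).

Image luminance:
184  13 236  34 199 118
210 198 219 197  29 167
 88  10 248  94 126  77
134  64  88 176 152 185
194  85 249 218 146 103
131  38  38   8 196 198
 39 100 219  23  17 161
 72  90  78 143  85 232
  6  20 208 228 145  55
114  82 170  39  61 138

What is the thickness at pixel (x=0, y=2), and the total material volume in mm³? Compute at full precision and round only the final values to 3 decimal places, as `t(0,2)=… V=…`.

t(0,2)=1.341 V=346.755

span = t_max - t_min = 3.09 - 0.42 = 2.670
L(0,2) = 88, L_eff = 1 - 88/255 = 0.654902 (inverted)
t(0,2) = 3.09 - 2.670·0.654902 = 1.341
Σt over all 10·6 pixels = 34823/340 ≈ 102.4205882
V = pitch²·Σt = 1.84²·34823/340 = 346.755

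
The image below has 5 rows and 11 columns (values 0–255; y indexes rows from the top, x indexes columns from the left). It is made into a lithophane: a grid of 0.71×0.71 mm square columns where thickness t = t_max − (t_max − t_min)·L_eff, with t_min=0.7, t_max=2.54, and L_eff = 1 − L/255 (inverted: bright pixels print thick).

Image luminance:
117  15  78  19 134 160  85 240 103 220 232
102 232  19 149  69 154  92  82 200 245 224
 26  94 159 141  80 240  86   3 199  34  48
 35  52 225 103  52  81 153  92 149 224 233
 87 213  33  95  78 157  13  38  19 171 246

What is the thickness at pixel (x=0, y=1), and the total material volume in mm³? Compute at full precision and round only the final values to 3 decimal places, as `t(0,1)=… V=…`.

span = t_max - t_min = 2.54 - 0.7 = 1.840
L(0,1) = 102, L_eff = 1 - 102/255 = 0.600000 (inverted)
t(0,1) = 2.54 - 1.840·0.600000 = 1.436
Σt over all 5·11 pixels = 86.34
V = pitch²·Σt = 0.71²·86.34 = 43.524

t(0,1)=1.436 V=43.524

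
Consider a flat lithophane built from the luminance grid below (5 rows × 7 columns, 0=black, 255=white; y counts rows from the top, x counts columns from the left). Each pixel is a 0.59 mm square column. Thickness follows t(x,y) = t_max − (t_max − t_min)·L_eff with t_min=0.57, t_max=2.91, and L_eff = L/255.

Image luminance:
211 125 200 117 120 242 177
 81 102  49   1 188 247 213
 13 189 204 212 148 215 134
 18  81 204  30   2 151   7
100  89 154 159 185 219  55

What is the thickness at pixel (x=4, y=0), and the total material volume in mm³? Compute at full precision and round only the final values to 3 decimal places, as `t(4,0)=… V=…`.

t(4,0)=1.809 V=20.626

span = t_max - t_min = 2.91 - 0.57 = 2.340
L(4,0) = 120, L_eff = 120/255 = 0.470588
t(4,0) = 2.91 - 2.340·0.470588 = 1.809
Σt over all 5·7 pixels = 503649/8500 ≈ 59.2528235
V = pitch²·Σt = 0.59²·503649/8500 = 20.626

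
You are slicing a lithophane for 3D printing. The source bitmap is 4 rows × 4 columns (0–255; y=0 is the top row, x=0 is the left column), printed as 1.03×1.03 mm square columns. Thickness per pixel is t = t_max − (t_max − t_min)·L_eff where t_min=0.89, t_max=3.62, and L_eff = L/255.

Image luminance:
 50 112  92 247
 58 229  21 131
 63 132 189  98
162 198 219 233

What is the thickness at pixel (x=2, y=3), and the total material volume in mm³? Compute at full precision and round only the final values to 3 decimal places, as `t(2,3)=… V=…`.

span = t_max - t_min = 3.62 - 0.89 = 2.730
L(2,3) = 219, L_eff = 219/255 = 0.858824
t(2,3) = 3.62 - 2.730·0.858824 = 1.275
Σt over all 4·4 pixels = 144513/4250 ≈ 34.0030588
V = pitch²·Σt = 1.03²·144513/4250 = 36.074

t(2,3)=1.275 V=36.074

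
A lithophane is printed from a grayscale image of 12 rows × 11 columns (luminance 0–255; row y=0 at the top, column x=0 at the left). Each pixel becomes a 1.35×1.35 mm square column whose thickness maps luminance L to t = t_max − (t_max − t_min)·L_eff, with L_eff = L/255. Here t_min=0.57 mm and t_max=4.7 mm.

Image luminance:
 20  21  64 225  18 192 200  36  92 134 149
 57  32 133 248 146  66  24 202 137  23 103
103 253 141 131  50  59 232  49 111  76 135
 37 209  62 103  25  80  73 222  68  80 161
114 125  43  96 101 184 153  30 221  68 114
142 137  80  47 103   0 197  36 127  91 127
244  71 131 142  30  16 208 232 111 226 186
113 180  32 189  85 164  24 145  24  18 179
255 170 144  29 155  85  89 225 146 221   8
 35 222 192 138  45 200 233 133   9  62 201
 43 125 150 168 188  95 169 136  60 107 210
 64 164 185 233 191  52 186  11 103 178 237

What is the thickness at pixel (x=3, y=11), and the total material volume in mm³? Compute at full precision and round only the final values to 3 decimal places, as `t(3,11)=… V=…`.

span = t_max - t_min = 4.7 - 0.57 = 4.130
L(3,11) = 233, L_eff = 233/255 = 0.913725
t(3,11) = 4.7 - 4.130·0.913725 = 0.926
Σt over all 12·11 pixels = 462262/1275 ≈ 362.5584314
V = pitch²·Σt = 1.35²·462262/1275 = 660.763

t(3,11)=0.926 V=660.763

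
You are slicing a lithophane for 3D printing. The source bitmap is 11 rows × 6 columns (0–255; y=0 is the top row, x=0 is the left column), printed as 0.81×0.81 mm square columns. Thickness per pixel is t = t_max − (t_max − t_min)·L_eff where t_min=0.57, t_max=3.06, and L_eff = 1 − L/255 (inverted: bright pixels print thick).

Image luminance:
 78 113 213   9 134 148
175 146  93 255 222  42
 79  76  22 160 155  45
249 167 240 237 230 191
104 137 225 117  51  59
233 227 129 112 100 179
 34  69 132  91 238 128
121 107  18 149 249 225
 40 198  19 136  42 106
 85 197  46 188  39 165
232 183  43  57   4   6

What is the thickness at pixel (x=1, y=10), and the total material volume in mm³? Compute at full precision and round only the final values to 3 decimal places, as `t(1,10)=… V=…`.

t(1,10)=2.357 V=79.132

span = t_max - t_min = 3.06 - 0.57 = 2.490
L(1,10) = 183, L_eff = 1 - 183/255 = 0.282353 (inverted)
t(1,10) = 3.06 - 2.490·0.282353 = 2.357
Σt over all 11·6 pixels = 1025187/8500 ≈ 120.6102353
V = pitch²·Σt = 0.81²·1025187/8500 = 79.132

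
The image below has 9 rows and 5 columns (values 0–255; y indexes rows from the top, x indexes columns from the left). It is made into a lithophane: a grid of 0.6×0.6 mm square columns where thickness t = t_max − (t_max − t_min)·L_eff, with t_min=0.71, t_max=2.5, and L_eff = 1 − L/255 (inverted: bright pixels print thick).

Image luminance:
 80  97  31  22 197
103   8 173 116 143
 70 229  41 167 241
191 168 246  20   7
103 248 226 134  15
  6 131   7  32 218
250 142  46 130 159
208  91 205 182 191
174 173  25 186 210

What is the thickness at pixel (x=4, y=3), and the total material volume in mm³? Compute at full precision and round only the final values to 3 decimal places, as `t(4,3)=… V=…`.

t(4,3)=0.759 V=26.265

span = t_max - t_min = 2.5 - 0.71 = 1.790
L(4,3) = 7, L_eff = 1 - 7/255 = 0.972549 (inverted)
t(4,3) = 2.5 - 1.790·0.972549 = 0.759
Σt over all 9·5 pixels = 1860443/25500 ≈ 72.9585490
V = pitch²·Σt = 0.6²·1860443/25500 = 26.265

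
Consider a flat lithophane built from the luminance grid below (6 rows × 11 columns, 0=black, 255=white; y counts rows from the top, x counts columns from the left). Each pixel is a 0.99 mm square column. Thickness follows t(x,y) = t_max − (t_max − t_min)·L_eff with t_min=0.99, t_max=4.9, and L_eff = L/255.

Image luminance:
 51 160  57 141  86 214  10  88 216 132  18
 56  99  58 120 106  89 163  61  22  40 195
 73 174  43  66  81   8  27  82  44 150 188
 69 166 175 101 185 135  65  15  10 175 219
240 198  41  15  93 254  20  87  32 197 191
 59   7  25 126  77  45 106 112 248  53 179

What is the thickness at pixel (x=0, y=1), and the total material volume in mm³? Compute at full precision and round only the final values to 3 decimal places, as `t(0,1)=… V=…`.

t(0,1)=4.041 V=214.202

span = t_max - t_min = 4.9 - 0.99 = 3.910
L(0,1) = 56, L_eff = 56/255 = 0.219608
t(0,1) = 4.9 - 3.910·0.219608 = 4.041
Σt over all 6·11 pixels = 163913/750 ≈ 218.5506667
V = pitch²·Σt = 0.99²·163913/750 = 214.202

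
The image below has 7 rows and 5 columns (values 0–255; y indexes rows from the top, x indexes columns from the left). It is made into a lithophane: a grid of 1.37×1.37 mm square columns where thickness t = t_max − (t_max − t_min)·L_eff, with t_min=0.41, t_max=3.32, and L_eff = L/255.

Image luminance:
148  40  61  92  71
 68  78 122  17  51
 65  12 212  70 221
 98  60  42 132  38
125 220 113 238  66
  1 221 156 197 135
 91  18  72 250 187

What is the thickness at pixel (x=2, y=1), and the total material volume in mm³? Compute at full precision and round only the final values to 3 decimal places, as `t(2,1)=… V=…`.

span = t_max - t_min = 3.32 - 0.41 = 2.910
L(2,1) = 122, L_eff = 122/255 = 0.478431
t(2,1) = 3.32 - 2.910·0.478431 = 1.928
Σt over all 7·5 pixels = 155066/2125 ≈ 72.9722353
V = pitch²·Σt = 1.37²·155066/2125 = 136.962

t(2,1)=1.928 V=136.962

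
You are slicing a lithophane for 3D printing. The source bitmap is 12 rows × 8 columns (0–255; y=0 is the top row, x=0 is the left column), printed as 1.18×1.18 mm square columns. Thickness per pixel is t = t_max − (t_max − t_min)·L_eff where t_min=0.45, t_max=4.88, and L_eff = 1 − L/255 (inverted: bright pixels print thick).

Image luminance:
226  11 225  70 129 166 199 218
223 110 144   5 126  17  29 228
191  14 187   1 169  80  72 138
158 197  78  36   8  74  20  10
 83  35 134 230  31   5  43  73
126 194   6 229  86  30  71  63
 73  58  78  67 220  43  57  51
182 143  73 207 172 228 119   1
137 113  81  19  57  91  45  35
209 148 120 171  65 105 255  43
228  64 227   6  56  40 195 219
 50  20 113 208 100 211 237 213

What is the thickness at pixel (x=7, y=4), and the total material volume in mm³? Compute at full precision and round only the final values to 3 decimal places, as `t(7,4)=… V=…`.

t(7,4)=1.718 V=317.794

span = t_max - t_min = 4.88 - 0.45 = 4.430
L(7,4) = 73, L_eff = 1 - 73/255 = 0.713725 (inverted)
t(7,4) = 4.88 - 4.430·0.713725 = 1.718
Σt over all 12·8 pixels = 5819993/25500 ≈ 228.2350196
V = pitch²·Σt = 1.18²·5819993/25500 = 317.794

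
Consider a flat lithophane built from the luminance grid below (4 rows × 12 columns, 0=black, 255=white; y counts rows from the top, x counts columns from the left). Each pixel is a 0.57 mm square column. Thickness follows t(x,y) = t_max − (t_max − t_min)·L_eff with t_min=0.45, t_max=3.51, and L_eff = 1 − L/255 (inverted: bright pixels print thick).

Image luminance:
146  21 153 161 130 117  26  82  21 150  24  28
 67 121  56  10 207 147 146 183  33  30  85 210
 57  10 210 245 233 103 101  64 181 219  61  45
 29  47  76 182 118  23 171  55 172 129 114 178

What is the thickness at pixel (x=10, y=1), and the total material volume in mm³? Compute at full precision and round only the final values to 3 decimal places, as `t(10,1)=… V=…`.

t(10,1)=1.470 V=27.202

span = t_max - t_min = 3.51 - 0.45 = 3.060
L(10,1) = 85, L_eff = 1 - 85/255 = 0.666667 (inverted)
t(10,1) = 3.51 - 3.060·0.666667 = 1.470
Σt over all 4·12 pixels = 83.724
V = pitch²·Σt = 0.57²·83.724 = 27.202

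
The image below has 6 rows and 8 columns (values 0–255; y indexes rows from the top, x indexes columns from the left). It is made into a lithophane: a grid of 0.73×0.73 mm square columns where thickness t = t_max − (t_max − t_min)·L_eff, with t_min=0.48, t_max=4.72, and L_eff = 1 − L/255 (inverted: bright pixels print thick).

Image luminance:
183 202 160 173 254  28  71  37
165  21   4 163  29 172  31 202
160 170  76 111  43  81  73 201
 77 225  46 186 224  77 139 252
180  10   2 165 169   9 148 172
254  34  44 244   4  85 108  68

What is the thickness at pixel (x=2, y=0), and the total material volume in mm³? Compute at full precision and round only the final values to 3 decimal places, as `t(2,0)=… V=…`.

span = t_max - t_min = 4.72 - 0.48 = 4.240
L(2,0) = 160, L_eff = 1 - 160/255 = 0.372549 (inverted)
t(2,0) = 4.72 - 4.240·0.372549 = 3.140
Σt over all 6·8 pixels = 754472/6375 ≈ 118.3485490
V = pitch²·Σt = 0.73²·754472/6375 = 63.068

t(2,0)=3.140 V=63.068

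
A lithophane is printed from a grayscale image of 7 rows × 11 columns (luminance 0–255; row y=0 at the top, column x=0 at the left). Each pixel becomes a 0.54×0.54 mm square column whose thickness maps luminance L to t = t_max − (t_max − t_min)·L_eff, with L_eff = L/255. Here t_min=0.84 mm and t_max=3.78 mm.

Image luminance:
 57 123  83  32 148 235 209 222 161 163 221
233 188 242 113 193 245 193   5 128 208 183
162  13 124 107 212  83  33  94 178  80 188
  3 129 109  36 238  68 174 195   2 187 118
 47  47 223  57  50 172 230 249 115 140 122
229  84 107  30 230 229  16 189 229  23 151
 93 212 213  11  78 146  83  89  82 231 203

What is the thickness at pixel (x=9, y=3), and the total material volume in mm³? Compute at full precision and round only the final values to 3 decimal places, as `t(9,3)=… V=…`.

span = t_max - t_min = 3.78 - 0.84 = 2.940
L(9,3) = 187, L_eff = 187/255 = 0.733333
t(9,3) = 3.78 - 2.940·0.733333 = 1.624
Σt over all 7·11 pixels = 721133/4250 ≈ 169.6783529
V = pitch²·Σt = 0.54²·721133/4250 = 49.478

t(9,3)=1.624 V=49.478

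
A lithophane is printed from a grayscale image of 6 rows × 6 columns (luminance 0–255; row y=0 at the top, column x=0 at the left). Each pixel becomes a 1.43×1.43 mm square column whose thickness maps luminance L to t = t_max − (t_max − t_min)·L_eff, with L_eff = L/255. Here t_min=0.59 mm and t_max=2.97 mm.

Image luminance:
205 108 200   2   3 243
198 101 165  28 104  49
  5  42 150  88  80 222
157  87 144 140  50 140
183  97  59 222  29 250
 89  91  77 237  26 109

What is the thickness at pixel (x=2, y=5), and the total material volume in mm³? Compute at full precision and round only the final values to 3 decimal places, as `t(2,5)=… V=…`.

t(2,5)=2.251 V=138.862

span = t_max - t_min = 2.97 - 0.59 = 2.380
L(2,5) = 77, L_eff = 77/255 = 0.301961
t(2,5) = 2.97 - 2.380·0.301961 = 2.251
Σt over all 6·6 pixels = 5093/75 ≈ 67.9066667
V = pitch²·Σt = 1.43²·5093/75 = 138.862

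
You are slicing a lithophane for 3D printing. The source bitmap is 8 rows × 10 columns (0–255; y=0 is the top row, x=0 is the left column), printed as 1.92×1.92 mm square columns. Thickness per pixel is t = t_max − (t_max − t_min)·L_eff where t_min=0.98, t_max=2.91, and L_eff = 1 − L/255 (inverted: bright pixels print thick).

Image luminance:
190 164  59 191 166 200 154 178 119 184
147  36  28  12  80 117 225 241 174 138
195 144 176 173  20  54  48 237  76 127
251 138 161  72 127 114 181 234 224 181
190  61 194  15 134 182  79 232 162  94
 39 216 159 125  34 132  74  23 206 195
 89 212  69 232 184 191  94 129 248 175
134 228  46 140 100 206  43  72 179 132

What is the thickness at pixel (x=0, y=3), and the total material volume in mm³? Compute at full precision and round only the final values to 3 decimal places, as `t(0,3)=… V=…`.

t(0,3)=2.880 V=601.086

span = t_max - t_min = 2.91 - 0.98 = 1.930
L(0,3) = 251, L_eff = 1 - 251/255 = 0.015686 (inverted)
t(0,3) = 2.91 - 1.930·0.015686 = 2.880
Σt over all 8·10 pixels = 831581/5100 ≈ 163.0550980
V = pitch²·Σt = 1.92²·831581/5100 = 601.086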